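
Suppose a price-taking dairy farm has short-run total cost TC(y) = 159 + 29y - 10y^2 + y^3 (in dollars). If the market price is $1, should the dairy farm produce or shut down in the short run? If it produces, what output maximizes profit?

Shut down

From TC, MC = TC'(y) = 29 - 20y + 3y^2 and AVC = VC/y = 29 - 10y + y^2.
AVC hits its minimum where MC = AVC, at y = 5, giving min AVC = 29 - 10·5 + 5^2 = $4.
P = $1 lies below min AVC = $4; no output level covers variable cost.
Shutting down limits the loss to fixed cost, $159.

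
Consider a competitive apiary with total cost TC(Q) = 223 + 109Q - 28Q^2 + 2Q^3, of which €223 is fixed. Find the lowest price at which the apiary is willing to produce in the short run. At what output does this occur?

€11 per unit, at Q = 7

Short-run supply begins at min AVC. From VC = 109Q - 28Q^2 + 2Q^3, AVC = 109 - 28Q + 2Q^2.
dAVC/dQ = -28 + 4Q = 0 gives Q = 7. min AVC = 109 - 28·7 + 2·7^2 = 11.
So the shutdown price is €11.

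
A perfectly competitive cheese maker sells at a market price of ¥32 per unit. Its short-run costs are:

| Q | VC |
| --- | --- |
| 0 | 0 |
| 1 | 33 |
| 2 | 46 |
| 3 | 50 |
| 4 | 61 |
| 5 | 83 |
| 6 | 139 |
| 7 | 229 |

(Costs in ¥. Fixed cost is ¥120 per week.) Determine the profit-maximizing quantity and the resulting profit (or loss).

Q = 5; profit = -¥43

Tabulate TR − TC: Q=0: -120; Q=1: -121; Q=2: -102; Q=3: -74; Q=4: -53; Q=5: -43; Q=6: -67; Q=7: -125.
Profit is maximized at Q = 5. AVC there is 83/5 = ¥16.60 ≤ P, so producing beats shutting down (which would give -¥120).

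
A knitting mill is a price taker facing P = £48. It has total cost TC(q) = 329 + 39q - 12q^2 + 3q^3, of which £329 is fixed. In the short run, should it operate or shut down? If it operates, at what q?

Produce at q = 3

From TC, MC = TC'(q) = 39 - 24q + 9q^2 and AVC = VC/q = 39 - 12q + 3q^2.
The AVC parabola has its vertex at q = 12/6 = 2, where AVC = 39 - 12·2 + 3·2^2 = £27.
P = £48 exceeds min AVC = £27, so the firm stays open.
Solving P = MC: -9 - 24q + 9q^2 = 0 ⇒ q = -1/3 or 3. On the upward-sloping branch, q* = 3.
Check: AVC at q = 3 is £30 ≤ P, so revenue covers variable cost.
Profit = P·q − TC = 48·3 − 419 = -£275, a loss, but smaller than the £329 fixed cost the firm would lose by shutting down.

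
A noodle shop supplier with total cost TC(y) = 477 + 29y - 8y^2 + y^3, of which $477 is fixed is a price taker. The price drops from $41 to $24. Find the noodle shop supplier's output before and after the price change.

AVC = 29 - 8y + y^2, minimized at y = 4 where min AVC = $13. MC = 29 - 16y + 3y^2.
At P = $41 ≥ min AVC, set P = MC on the rising branch: y = 6.
At P = $24 ≥ min AVC, set P = MC: y = 5. The firm stays open but cuts output.

Output falls from 6 to 5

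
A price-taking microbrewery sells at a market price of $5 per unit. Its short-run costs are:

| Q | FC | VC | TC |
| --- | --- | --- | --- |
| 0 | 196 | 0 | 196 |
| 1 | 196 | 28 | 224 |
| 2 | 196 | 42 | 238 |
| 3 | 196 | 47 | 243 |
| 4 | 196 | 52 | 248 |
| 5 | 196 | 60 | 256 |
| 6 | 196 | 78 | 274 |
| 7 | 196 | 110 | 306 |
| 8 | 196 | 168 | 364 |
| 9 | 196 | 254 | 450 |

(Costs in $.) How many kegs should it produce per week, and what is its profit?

Q = 0 (shut down); profit = -$196

Compute π = P·Q − TC at each output: Q=0: -196; Q=1: -219; Q=2: -228; Q=3: -228; Q=4: -228; Q=5: -231; Q=6: -244; Q=7: -271; Q=8: -324; Q=9: -405.
Profit is highest at Q = 0. Equivalently, the lowest AVC in the table is 60/5 ≈ $12 at Q = 5, and P = $5 falls below it — price never covers variable cost, so the firm shuts down and loses only its fixed cost.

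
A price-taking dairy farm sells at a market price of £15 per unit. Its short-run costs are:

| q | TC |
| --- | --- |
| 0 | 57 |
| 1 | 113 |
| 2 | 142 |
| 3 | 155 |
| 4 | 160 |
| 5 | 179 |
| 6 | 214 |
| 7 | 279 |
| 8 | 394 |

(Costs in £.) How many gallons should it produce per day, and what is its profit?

q = 0 (shut down); profit = -£57

Tabulate TR − TC: q=0: -57; q=1: -98; q=2: -112; q=3: -110; q=4: -100; q=5: -104; q=6: -124; q=7: -174; q=8: -274.
Profit is highest at q = 0. Equivalently, the lowest AVC in the table is 122/5 ≈ £24.40 at q = 5, and P = £15 falls below it — price never covers variable cost, so the firm shuts down and loses only its fixed cost.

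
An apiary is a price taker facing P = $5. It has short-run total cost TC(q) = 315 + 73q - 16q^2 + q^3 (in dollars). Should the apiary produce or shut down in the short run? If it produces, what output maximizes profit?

Variable cost is VC = 73q - 16q^2 + q^3, so AVC = VC/q = 73 - 16q + q^2 and MC = dTC/dq = 73 - 32q + 3q^2.
AVC hits its minimum where MC = AVC, at q = 8, giving min AVC = 73 - 16·8 + 8^2 = $9.
Since P = $5 < min AVC = $9, price fails to cover variable cost at any output.
Best response: produce nothing and absorb the $315 fixed cost.

Shut down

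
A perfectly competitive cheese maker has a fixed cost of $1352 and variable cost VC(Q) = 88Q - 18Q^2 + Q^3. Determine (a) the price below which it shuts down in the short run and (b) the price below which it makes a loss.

Shutdown price = $7; break-even price = $127

Shutdown price = min AVC. AVC = 88 - 18Q + Q^2, with vertex at Q = 9 and minimum $7.
ATC = 1352/Q + 88 - 18Q + Q^2. Setting dATC/dQ = −1352/Q^2 − 18 + 2Q = 0 gives Q = 13 (since 2·13^3 − 18·13^2 = 1352).
min ATC = 1352/13 + 88 − 18·13 + 13^2 = $127. That is the break-even price.
Between these two prices the firm operates at a loss; above $127 it earns a profit.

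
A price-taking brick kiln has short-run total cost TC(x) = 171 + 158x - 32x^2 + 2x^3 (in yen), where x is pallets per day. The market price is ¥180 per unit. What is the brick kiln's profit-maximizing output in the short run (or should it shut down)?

From TC, MC = TC'(x) = 158 - 64x + 6x^2 and AVC = VC/x = 158 - 32x + 2x^2.
AVC is minimized where dAVC/dx = -32 + 4x = 0, at x = 8; min AVC = 158 - 32·8 + 2·8^2 = ¥30.
Because ¥180 ≥ ¥30, revenue can cover variable cost; the firm operates.
Set P = MC: 180 = 158 - 64x + 6x^2 → -22 - 64x + 6x^2 = 0. The roots are x = -1/3 and x = 11; the profit-maximizing output is on the rising part of MC, so x* = 11.
Check: AVC at x = 11 is ¥48 ≤ P, so revenue covers variable cost.
Profit = P·x − TC = 180·11 − 699 = ¥1281.

Produce at x = 11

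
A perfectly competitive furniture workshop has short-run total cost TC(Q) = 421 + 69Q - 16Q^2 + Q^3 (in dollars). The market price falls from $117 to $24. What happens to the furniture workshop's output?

Output falls from 12 to 9

MC = 69 - 32Q + 3Q^2; the shutdown threshold is min AVC = $5 (at Q = 8).
With P = $117 above the shutdown price, P = MC gives Q = 12.
At P = $24 ≥ min AVC, set P = MC: Q = 9. The firm stays open but cuts output.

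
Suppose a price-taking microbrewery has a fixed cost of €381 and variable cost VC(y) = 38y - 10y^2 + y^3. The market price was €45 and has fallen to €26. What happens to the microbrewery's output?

MC = 38 - 20y + 3y^2; the shutdown threshold is min AVC = €13 (at y = 5).
With P = €45 above the shutdown price, P = MC gives y = 7.
At P = €26 ≥ min AVC, set P = MC: y = 6. The firm stays open but cuts output.

Output falls from 7 to 6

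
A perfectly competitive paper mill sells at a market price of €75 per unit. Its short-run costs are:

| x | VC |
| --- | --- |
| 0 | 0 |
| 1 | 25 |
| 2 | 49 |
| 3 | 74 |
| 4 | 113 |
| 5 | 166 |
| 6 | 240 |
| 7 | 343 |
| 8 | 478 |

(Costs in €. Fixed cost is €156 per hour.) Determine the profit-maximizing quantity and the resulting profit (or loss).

Compute π = P·x − TC at each output: x=0: -156; x=1: -106; x=2: -55; x=3: -5; x=4: 31; x=5: 53; x=6: 54; x=7: 26; x=8: -34.
Profit is maximized at x = 6. AVC there is 240/6 = €40 ≤ P, so producing beats shutting down (which would give -€156).

x = 6; profit = €54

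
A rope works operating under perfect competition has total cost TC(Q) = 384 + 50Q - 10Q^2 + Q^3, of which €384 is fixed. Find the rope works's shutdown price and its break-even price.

Shutdown price = €25; break-even price = €82

Shutdown price = min AVC. AVC = 50 - 10Q + Q^2, with vertex at Q = 5 and minimum €25.
ATC = 384/Q + 50 - 10Q + Q^2. Setting dATC/dQ = −384/Q^2 − 10 + 2Q = 0 gives Q = 8 (since 2·8^3 − 10·8^2 = 384).
min ATC = 384/8 + 50 − 10·8 + 8^2 = €82. That is the break-even price.
For €25 ≤ P < €82 the firm produces at a loss; below €25 it shuts down.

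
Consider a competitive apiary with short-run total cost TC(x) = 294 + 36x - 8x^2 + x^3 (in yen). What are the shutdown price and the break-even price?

AVC = 36 - 8x + x^2; minimized at x = 4, giving min AVC = ¥20. That is the shutdown price.
ATC = 294/x + 36 - 8x + x^2. Setting dATC/dx = −294/x^2 − 8 + 2x = 0 gives x = 7 (since 2·7^3 − 8·7^2 = 294).
min ATC = 294/7 + 36 − 8·7 + 7^2 = ¥71. That is the break-even price.
For ¥20 ≤ P < ¥71 the firm produces at a loss; below ¥20 it shuts down.

Shutdown price = ¥20; break-even price = ¥71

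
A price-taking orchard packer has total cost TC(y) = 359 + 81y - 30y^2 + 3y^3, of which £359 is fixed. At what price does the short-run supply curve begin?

The shutdown price is the minimum of AVC. VC = 81y - 30y^2 + 3y^3, so AVC = 81 - 30y + 3y^2.
dAVC/dy = -30 + 6y = 0 gives y = 5. min AVC = 81 - 30·5 + 3·5^2 = 6.
So the shutdown price is £6.

£6 per unit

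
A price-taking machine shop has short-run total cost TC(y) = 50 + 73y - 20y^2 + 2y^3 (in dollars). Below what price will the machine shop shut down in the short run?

$23 per unit

The firm shuts down when price falls below the minimum of average variable cost. AVC = VC/y = 73 - 20y + 2y^2.
dAVC/dy = -20 + 4y = 0 gives y = 5. min AVC = 73 - 20·5 + 2·5^2 = 23.
So the shutdown price is $23.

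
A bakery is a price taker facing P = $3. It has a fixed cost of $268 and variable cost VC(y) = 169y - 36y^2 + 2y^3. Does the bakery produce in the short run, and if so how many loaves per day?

Shut down

Strip out fixed cost: VC = 169y - 36y^2 + 2y^3. Then AVC = 169 - 36y + 2y^2 and MC = 169 - 72y + 6y^2.
AVC hits its minimum where MC = AVC, at y = 9, giving min AVC = 169 - 36·9 + 2·9^2 = $7.
P = $3 lies below min AVC = $7; no output level covers variable cost.
The firm minimizes its loss by shutting down and losing only its fixed cost of $268.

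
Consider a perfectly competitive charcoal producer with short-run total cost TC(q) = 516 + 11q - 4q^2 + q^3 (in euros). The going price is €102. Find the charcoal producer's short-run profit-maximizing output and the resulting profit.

Profit = -€26 at q = 7

AVC = 11 - 4q + q^2 has its minimum €7 at q = 2; price €102 clears that bar, so the firm operates.
With MC = 11 - 8q + 3q^2, P = MC on the upward-sloping part at q* = 7.
TR = 102·7 = 714. TC = 516 + 224 = 740. Profit = 714 − 740 = -€26.
By producing, the firm covers all variable cost plus €490 of fixed cost; shutting down would lose the full €516.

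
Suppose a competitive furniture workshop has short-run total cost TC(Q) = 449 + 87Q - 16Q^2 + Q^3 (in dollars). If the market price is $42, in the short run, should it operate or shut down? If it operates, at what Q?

Variable cost is VC = 87Q - 16Q^2 + Q^3, so AVC = VC/Q = 87 - 16Q + Q^2 and MC = dTC/dQ = 87 - 32Q + 3Q^2.
AVC is minimized where dAVC/dQ = -16 + 2Q = 0, at Q = 8; min AVC = 87 - 16·8 + 8^2 = $23.
Since P = $42 ≥ min AVC = $23, price covers variable cost and the firm should produce.
Set P = MC: 42 = 87 - 32Q + 3Q^2 → 45 - 32Q + 3Q^2 = 0. The roots are Q = 5/3 and Q = 9; the profit-maximizing output is on the rising part of MC, so Q* = 9.
Check: AVC at Q = 9 is $24 ≤ P, so revenue covers variable cost.
Profit = P·Q − TC = 42·9 − 665 = -$287, a loss, but smaller than the $449 fixed cost the firm would lose by shutting down.

Produce at Q = 9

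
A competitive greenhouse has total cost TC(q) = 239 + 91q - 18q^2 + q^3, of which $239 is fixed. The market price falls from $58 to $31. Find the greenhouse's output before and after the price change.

MC = 91 - 36q + 3q^2; the shutdown threshold is min AVC = $10 (at q = 9).
At P = $58 ≥ min AVC, set P = MC on the rising branch: q = 11.
At P = $31 ≥ min AVC, set P = MC: q = 10. The firm stays open but cuts output.

Output falls from 11 to 10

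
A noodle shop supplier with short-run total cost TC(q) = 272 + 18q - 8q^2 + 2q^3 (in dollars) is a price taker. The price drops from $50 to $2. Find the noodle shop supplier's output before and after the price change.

MC = 18 - 16q + 6q^2; the shutdown threshold is min AVC = $10 (at q = 2).
With P = $50 above the shutdown price, P = MC gives q = 4.
At P = $2 < min AVC = $10, price no longer covers variable cost at any output, so the firm shuts down: q = 0.

Output falls from 4 to 0 (the firm shuts down)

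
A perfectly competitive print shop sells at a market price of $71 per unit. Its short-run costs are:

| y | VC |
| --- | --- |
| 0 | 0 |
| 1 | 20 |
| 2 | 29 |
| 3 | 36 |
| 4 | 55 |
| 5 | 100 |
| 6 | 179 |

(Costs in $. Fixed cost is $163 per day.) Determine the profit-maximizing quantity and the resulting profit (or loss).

y = 5; profit = $92

Profit at each row (π = 71y − TC): y=0: -163; y=1: -112; y=2: -50; y=3: 14; y=4: 66; y=5: 92; y=6: 84.
Profit is maximized at y = 5. AVC there is 100/5 = $20 ≤ P, so producing beats shutting down (which would give -$163).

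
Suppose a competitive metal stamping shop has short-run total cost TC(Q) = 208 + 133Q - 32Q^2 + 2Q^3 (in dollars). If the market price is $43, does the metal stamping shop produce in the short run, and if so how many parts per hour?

Produce at Q = 9

From TC, MC = TC'(Q) = 133 - 64Q + 6Q^2 and AVC = VC/Q = 133 - 32Q + 2Q^2.
The AVC parabola has its vertex at Q = 32/4 = 8, where AVC = 133 - 32·8 + 2·8^2 = $5.
P = $43 exceeds min AVC = $5, so the firm stays open.
Set P = MC: 43 = 133 - 64Q + 6Q^2 → 90 - 64Q + 6Q^2 = 0. The roots are Q = 5/3 and Q = 9; the profit-maximizing output is on the rising part of MC, so Q* = 9.
Check: AVC at Q = 9 is $7 ≤ P, so revenue covers variable cost.
Profit = P·Q − TC = 43·9 − 271 = $116.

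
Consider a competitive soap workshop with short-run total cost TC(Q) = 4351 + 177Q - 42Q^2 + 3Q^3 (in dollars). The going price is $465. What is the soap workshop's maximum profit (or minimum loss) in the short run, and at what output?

AVC = 177 - 42Q + 3Q^2 has its minimum $30 at Q = 7; price $465 clears that bar, so the firm operates.
With MC = 177 - 84Q + 9Q^2, P = MC on the upward-sloping part at Q* = 12.
TR = 465·12 = 5580. TC = 4351 + 1260 = 5611. Profit = 5580 − 5611 = -$31.
By producing, the firm covers all variable cost plus $4320 of fixed cost; shutting down would lose the full $4351.

Profit = -$31 at Q = 12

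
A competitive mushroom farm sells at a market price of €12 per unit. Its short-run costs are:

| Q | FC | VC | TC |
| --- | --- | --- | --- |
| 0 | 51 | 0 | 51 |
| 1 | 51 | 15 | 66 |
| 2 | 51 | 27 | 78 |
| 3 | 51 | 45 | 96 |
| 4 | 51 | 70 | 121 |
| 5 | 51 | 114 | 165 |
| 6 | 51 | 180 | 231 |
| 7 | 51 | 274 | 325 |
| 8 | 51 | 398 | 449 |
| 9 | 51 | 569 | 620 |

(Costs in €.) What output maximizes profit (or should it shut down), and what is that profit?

Q = 0 (shut down); profit = -€51

Compute π = P·Q − TC at each output: Q=0: -51; Q=1: -54; Q=2: -54; Q=3: -60; Q=4: -73; Q=5: -105; Q=6: -159; Q=7: -241; Q=8: -353; Q=9: -512.
Profit is highest at Q = 0. Equivalently, the lowest AVC in the table is 27/2 ≈ €13.50 at Q = 2, and P = €12 falls below it — price never covers variable cost, so the firm shuts down and loses only its fixed cost.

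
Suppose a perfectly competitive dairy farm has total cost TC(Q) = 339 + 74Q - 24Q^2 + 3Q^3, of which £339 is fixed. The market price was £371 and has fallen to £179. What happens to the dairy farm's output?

Output falls from 9 to 7

MC = 74 - 48Q + 9Q^2; the shutdown threshold is min AVC = £26 (at Q = 4).
With P = £371 above the shutdown price, P = MC gives Q = 9.
At P = £179 ≥ min AVC, set P = MC: Q = 7. The firm stays open but cuts output.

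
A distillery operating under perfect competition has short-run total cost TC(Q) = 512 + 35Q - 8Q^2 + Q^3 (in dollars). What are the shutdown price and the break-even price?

Shutdown price = min AVC. AVC = 35 - 8Q + Q^2, with vertex at Q = 4 and minimum $19.
ATC = 512/Q + 35 - 8Q + Q^2. Setting dATC/dQ = −512/Q^2 − 8 + 2Q = 0 gives Q = 8 (since 2·8^3 − 8·8^2 = 512).
min ATC = 512/8 + 35 − 8·8 + 8^2 = $99. That is the break-even price.
For $19 ≤ P < $99 the firm produces at a loss; below $19 it shuts down.

Shutdown price = $19; break-even price = $99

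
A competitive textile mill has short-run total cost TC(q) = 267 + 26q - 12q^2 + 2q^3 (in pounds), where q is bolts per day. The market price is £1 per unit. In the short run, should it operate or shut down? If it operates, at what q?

Shut down

From TC, MC = TC'(q) = 26 - 24q + 6q^2 and AVC = VC/q = 26 - 12q + 2q^2.
The AVC parabola has its vertex at q = 12/4 = 3, where AVC = 26 - 12·3 + 2·3^2 = £8.
P = £1 lies below min AVC = £8; no output level covers variable cost.
The firm minimizes its loss by shutting down and losing only its fixed cost of £267.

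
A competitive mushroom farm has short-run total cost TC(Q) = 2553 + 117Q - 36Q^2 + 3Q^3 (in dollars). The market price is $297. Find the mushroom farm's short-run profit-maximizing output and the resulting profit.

Profit = -$153 at Q = 10

AVC = 117 - 36Q + 3Q^2 has its minimum $9 at Q = 6; price $297 clears that bar, so the firm operates.
With MC = 117 - 72Q + 9Q^2, P = MC on the upward-sloping part at Q* = 10.
TR = 297·10 = 2970. TC = 2553 + 570 = 3123. Profit = 2970 − 3123 = -$153.
That loss of $153 beats the $2553 the firm would lose by shutting down; producing recovers $2400 of fixed cost.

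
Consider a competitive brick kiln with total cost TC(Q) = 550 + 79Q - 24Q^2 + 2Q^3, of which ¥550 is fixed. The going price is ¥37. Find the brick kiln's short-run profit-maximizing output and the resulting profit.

Profit = -¥354 at Q = 7

AVC = 79 - 24Q + 2Q^2 has its minimum ¥7 at Q = 6; price ¥37 clears that bar, so the firm operates.
MC = 79 - 48Q + 6Q^2. Setting P = MC and taking the root on the rising branch gives Q* = 7.
TR = 37·7 = 259. TC = 550 + 63 = 613. Profit = 259 − 613 = -¥354.
Shutting down would mean losing the fixed cost of ¥550, so operating at a loss of ¥354 is better by ¥196.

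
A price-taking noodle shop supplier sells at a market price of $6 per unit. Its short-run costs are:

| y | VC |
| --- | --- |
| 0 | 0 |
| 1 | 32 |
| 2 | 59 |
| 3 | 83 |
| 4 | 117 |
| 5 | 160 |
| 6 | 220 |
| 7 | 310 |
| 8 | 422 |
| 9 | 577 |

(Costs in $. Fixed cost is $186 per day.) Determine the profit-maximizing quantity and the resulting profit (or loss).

y = 0 (shut down); profit = -$186

Profit at each row (π = 6y − TC): y=0: -186; y=1: -212; y=2: -233; y=3: -251; y=4: -279; y=5: -316; y=6: -370; y=7: -454; y=8: -560; y=9: -709.
Profit is highest at y = 0. Equivalently, the lowest AVC in the table is 83/3 ≈ $27.67 at y = 3, and P = $6 falls below it — price never covers variable cost, so the firm shuts down and loses only its fixed cost.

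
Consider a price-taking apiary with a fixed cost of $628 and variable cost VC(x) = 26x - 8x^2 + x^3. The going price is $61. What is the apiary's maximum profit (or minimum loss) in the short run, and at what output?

Profit = -$334 at x = 7

AVC = 26 - 8x + x^2; min AVC = $10 at x = 4. Since P = $61 ≥ min AVC, the firm produces.
MC = 26 - 16x + 3x^2. Setting P = MC and taking the root on the rising branch gives x* = 7.
TR = 61·7 = 427. TC = 628 + 133 = 761. Profit = 427 − 761 = -$334.
By producing, the firm covers all variable cost plus $294 of fixed cost; shutting down would lose the full $628.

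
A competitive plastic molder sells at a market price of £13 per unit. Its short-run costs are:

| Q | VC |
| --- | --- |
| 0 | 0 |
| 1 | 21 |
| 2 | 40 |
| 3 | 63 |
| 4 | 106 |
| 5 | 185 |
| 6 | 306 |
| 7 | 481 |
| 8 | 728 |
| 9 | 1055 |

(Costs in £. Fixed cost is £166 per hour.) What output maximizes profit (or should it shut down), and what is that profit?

Q = 0 (shut down); profit = -£166

Tabulate TR − TC: Q=0: -166; Q=1: -174; Q=2: -180; Q=3: -190; Q=4: -220; Q=5: -286; Q=6: -394; Q=7: -556; Q=8: -790; Q=9: -1104.
Profit is highest at Q = 0. Equivalently, the lowest AVC in the table is 40/2 ≈ £20 at Q = 2, and P = £13 falls below it — price never covers variable cost, so the firm shuts down and loses only its fixed cost.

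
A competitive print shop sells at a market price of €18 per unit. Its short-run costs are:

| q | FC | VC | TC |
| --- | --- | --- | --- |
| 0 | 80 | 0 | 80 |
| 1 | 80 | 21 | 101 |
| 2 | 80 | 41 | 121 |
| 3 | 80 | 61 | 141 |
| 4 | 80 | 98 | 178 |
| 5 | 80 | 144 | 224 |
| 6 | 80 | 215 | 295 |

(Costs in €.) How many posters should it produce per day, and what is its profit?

Tabulate TR − TC: q=0: -80; q=1: -83; q=2: -85; q=3: -87; q=4: -106; q=5: -134; q=6: -187.
Profit is highest at q = 0. Equivalently, the lowest AVC in the table is 61/3 ≈ €20.33 at q = 3, and P = €18 falls below it — price never covers variable cost, so the firm shuts down and loses only its fixed cost.

q = 0 (shut down); profit = -€80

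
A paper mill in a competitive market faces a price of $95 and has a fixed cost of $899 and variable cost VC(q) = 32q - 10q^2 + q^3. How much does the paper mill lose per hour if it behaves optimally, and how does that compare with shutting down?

Profit = -$251 at q = 9

AVC = 32 - 10q + q^2; min AVC = $7 at q = 5. Since P = $95 ≥ min AVC, the firm produces.
MC = 32 - 20q + 3q^2. Setting P = MC and taking the root on the rising branch gives q* = 9.
TR = 95·9 = 855. TC = 899 + 207 = 1106. Profit = 855 − 1106 = -$251.
That loss of $251 beats the $899 the firm would lose by shutting down; producing recovers $648 of fixed cost.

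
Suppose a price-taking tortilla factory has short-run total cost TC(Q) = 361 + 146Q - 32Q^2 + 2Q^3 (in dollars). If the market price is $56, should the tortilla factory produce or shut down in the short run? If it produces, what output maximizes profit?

Produce at Q = 9

From TC, MC = TC'(Q) = 146 - 64Q + 6Q^2 and AVC = VC/Q = 146 - 32Q + 2Q^2.
AVC is minimized where dAVC/dQ = -32 + 4Q = 0, at Q = 8; min AVC = 146 - 32·8 + 2·8^2 = $18.
Since P = $56 ≥ min AVC = $18, price covers variable cost and the firm should produce.
Set P = MC: 56 = 146 - 64Q + 6Q^2 → 90 - 64Q + 6Q^2 = 0. The roots are Q = 5/3 and Q = 9; the profit-maximizing output is on the rising part of MC, so Q* = 9.
Check: AVC at Q = 9 is $20 ≤ P, so revenue covers variable cost.
Profit = P·Q − TC = 56·9 − 541 = -$37, a loss, but smaller than the $361 fixed cost the firm would lose by shutting down.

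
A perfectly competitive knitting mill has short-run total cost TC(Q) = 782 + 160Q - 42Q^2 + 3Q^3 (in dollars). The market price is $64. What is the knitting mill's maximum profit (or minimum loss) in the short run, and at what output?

AVC = 160 - 42Q + 3Q^2; min AVC = $13 at Q = 7. Since P = $64 ≥ min AVC, the firm produces.
MC = 160 - 84Q + 9Q^2. Setting P = MC and taking the root on the rising branch gives Q* = 8.
TR = 64·8 = 512. TC = 782 + 128 = 910. Profit = 512 − 910 = -$398.
That loss of $398 beats the $782 the firm would lose by shutting down; producing recovers $384 of fixed cost.

Profit = -$398 at Q = 8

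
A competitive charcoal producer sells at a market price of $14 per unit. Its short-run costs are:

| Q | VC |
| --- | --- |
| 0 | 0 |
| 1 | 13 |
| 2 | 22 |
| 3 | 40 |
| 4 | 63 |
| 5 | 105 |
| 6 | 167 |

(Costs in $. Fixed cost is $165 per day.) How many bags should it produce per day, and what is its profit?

Q = 2; profit = -$159

Compute π = P·Q − TC at each output: Q=0: -165; Q=1: -164; Q=2: -159; Q=3: -163; Q=4: -172; Q=5: -200; Q=6: -248.
Profit is maximized at Q = 2. AVC there is 22/2 = $11 ≤ P, so producing beats shutting down (which would give -$165).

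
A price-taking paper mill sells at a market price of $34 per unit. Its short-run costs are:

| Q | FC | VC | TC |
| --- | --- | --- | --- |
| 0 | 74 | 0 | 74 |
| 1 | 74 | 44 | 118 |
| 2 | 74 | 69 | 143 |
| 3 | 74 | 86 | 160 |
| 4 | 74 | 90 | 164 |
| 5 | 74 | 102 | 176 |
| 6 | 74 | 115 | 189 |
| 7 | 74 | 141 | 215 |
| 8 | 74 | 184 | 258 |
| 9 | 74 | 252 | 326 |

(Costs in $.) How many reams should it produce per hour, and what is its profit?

Tabulate TR − TC: Q=0: -74; Q=1: -84; Q=2: -75; Q=3: -58; Q=4: -28; Q=5: -6; Q=6: 15; Q=7: 23; Q=8: 14; Q=9: -20.
Profit is maximized at Q = 7. AVC there is 141/7 = $20.14 ≤ P, so producing beats shutting down (which would give -$74).

Q = 7; profit = $23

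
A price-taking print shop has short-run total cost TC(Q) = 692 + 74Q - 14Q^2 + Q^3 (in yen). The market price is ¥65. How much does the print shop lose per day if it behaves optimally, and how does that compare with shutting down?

Profit = -¥368 at Q = 9

AVC = 74 - 14Q + Q^2 has its minimum ¥25 at Q = 7; price ¥65 clears that bar, so the firm operates.
With MC = 74 - 28Q + 3Q^2, P = MC on the upward-sloping part at Q* = 9.
TR = 65·9 = 585. TC = 692 + 261 = 953. Profit = 585 − 953 = -¥368.
By producing, the firm covers all variable cost plus ¥324 of fixed cost; shutting down would lose the full ¥692.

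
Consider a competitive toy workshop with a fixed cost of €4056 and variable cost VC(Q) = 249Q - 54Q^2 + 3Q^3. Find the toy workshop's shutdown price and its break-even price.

Shutdown price = €6; break-even price = €366

Shutdown price = min AVC. AVC = 249 - 54Q + 3Q^2, with vertex at Q = 9 and minimum €6.
ATC = 4056/Q + 249 - 54Q + 3Q^2. Setting dATC/dQ = −4056/Q^2 − 54 + 6Q = 0 gives Q = 13 (since 6·13^3 − 54·13^2 = 4056).
min ATC = 4056/13 + 249 − 54·13 + 3·13^2 = €366. That is the break-even price.
For €6 ≤ P < €366 the firm produces at a loss; below €6 it shuts down.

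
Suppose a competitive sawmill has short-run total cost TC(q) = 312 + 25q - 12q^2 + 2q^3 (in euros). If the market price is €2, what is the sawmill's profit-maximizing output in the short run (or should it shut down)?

Variable cost is VC = 25q - 12q^2 + 2q^3, so AVC = VC/q = 25 - 12q + 2q^2 and MC = dTC/dq = 25 - 24q + 6q^2.
AVC is minimized where dAVC/dq = -12 + 4q = 0, at q = 3; min AVC = 25 - 12·3 + 2·3^2 = €7.
P = €2 lies below min AVC = €7; no output level covers variable cost.
Best response: produce nothing and absorb the €312 fixed cost.

Shut down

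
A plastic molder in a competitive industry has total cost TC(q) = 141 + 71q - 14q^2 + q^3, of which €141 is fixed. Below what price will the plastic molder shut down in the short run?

Short-run supply begins at min AVC. From VC = 71q - 14q^2 + q^3, AVC = 71 - 14q + q^2.
dAVC/dq = -14 + 2q = 0 gives q = 7. min AVC = 71 - 14·7 + 7^2 = 22.
So the shutdown price is €22.

€22 per unit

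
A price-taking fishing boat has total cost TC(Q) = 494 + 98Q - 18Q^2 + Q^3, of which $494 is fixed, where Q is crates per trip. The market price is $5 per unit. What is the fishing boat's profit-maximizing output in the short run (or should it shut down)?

Shut down

From TC, MC = TC'(Q) = 98 - 36Q + 3Q^2 and AVC = VC/Q = 98 - 18Q + Q^2.
AVC hits its minimum where MC = AVC, at Q = 9, giving min AVC = 98 - 18·9 + 9^2 = $17.
P = $5 lies below min AVC = $17; no output level covers variable cost.
The firm minimizes its loss by shutting down and losing only its fixed cost of $494.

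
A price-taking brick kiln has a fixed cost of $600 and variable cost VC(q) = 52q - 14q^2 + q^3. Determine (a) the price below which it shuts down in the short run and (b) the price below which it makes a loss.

Shutdown price = $3; break-even price = $72

AVC = 52 - 14q + q^2; minimized at q = 7, giving min AVC = $3. That is the shutdown price.
ATC = 600/q + 52 - 14q + q^2. Setting dATC/dq = −600/q^2 − 14 + 2q = 0 gives q = 10 (since 2·10^3 − 14·10^2 = 600).
min ATC = 600/10 + 52 − 14·10 + 10^2 = $72. That is the break-even price.
For $3 ≤ P < $72 the firm produces at a loss; below $3 it shuts down.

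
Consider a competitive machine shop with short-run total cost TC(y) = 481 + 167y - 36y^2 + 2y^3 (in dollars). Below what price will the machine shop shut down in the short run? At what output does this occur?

$5 per unit, at y = 9

The firm shuts down when price falls below the minimum of average variable cost. AVC = VC/y = 167 - 36y + 2y^2.
dAVC/dy = -36 + 4y = 0 gives y = 9. min AVC = 167 - 36·9 + 2·9^2 = 5.
The firm shuts down for any P below $5.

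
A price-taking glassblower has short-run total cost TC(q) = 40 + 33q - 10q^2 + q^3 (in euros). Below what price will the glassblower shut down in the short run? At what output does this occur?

€8 per unit, at q = 5

Short-run supply begins at min AVC. From VC = 33q - 10q^2 + q^3, AVC = 33 - 10q + q^2.
At the minimum of AVC, MC = AVC. MC = 33 - 20q + 3q^2; setting MC = AVC gives 2q^2 - 10q = 0, so q = 5. min AVC = 8.
The firm shuts down for any P below €8.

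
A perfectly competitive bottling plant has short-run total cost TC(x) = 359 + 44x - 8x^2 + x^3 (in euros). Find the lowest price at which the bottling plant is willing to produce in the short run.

€28 per unit

The firm shuts down when price falls below the minimum of average variable cost. AVC = VC/x = 44 - 8x + x^2.
dAVC/dx = -8 + 2x = 0 gives x = 4. min AVC = 44 - 8·4 + 4^2 = 28.
The firm shuts down for any P below €28.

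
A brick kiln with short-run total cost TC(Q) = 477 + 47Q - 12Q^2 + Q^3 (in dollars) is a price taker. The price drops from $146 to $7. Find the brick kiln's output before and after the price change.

AVC = 47 - 12Q + Q^2, minimized at Q = 6 where min AVC = $11. MC = 47 - 24Q + 3Q^2.
With P = $146 above the shutdown price, P = MC gives Q = 11.
At P = $7 < min AVC = $11, price no longer covers variable cost at any output, so the firm shuts down: Q = 0.

Output falls from 11 to 0 (the firm shuts down)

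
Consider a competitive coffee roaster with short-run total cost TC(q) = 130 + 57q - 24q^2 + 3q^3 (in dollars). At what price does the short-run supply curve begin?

$9 per unit

The firm shuts down when price falls below the minimum of average variable cost. AVC = VC/q = 57 - 24q + 3q^2.
dAVC/dq = -24 + 6q = 0 gives q = 4. min AVC = 57 - 24·4 + 3·4^2 = 9.
The firm shuts down for any P below $9.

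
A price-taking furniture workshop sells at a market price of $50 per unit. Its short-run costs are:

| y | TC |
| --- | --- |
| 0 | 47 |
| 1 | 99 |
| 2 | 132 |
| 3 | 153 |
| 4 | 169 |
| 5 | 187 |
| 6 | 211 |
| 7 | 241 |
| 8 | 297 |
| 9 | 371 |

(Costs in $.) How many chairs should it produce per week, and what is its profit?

Tabulate TR − TC: y=0: -47; y=1: -49; y=2: -32; y=3: -3; y=4: 31; y=5: 63; y=6: 89; y=7: 109; y=8: 103; y=9: 79.
Profit is maximized at y = 7. AVC there is 194/7 = $27.71 ≤ P, so producing beats shutting down (which would give -$47).

y = 7; profit = $109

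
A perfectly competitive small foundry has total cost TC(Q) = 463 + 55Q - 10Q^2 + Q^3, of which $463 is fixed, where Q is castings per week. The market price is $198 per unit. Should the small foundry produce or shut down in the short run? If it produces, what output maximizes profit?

Produce at Q = 11

Variable cost is VC = 55Q - 10Q^2 + Q^3, so AVC = VC/Q = 55 - 10Q + Q^2 and MC = dTC/dQ = 55 - 20Q + 3Q^2.
The AVC parabola has its vertex at Q = 10/2 = 5, where AVC = 55 - 10·5 + 5^2 = $30.
Since P = $198 ≥ min AVC = $30, price covers variable cost and the firm should produce.
Solving P = MC: -143 - 20Q + 3Q^2 = 0 ⇒ Q = -13/3 or 11. On the upward-sloping branch, Q* = 11.
Check: AVC at Q = 11 is $66 ≤ P, so revenue covers variable cost.
Profit = P·Q − TC = 198·11 − 1189 = $989.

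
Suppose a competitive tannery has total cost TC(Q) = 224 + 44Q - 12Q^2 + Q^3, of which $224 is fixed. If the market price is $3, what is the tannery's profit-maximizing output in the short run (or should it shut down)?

Strip out fixed cost: VC = 44Q - 12Q^2 + Q^3. Then AVC = 44 - 12Q + Q^2 and MC = 44 - 24Q + 3Q^2.
The AVC parabola has its vertex at Q = 12/2 = 6, where AVC = 44 - 12·6 + 6^2 = $8.
Since P = $3 < min AVC = $8, price fails to cover variable cost at any output.
Best response: produce nothing and absorb the $224 fixed cost.

Shut down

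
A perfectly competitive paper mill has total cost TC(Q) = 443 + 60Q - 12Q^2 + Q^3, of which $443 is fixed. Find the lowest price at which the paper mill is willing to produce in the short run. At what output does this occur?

Short-run supply begins at min AVC. From VC = 60Q - 12Q^2 + Q^3, AVC = 60 - 12Q + Q^2.
At the minimum of AVC, MC = AVC. MC = 60 - 24Q + 3Q^2; setting MC = AVC gives 2Q^2 - 12Q = 0, so Q = 6. min AVC = 24.
For P < $24 the firm produces nothing.

$24 per unit, at Q = 6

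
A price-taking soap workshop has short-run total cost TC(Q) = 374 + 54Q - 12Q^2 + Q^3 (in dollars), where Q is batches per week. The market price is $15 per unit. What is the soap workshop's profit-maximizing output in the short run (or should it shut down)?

Shut down

Variable cost is VC = 54Q - 12Q^2 + Q^3, so AVC = VC/Q = 54 - 12Q + Q^2 and MC = dTC/dQ = 54 - 24Q + 3Q^2.
AVC hits its minimum where MC = AVC, at Q = 6, giving min AVC = 54 - 12·6 + 6^2 = $18.
P = $15 lies below min AVC = $18; no output level covers variable cost.
The firm minimizes its loss by shutting down and losing only its fixed cost of $374.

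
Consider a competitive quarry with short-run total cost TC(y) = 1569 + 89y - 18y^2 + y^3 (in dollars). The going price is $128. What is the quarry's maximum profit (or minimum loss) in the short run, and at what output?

Profit = -$217 at y = 13

AVC = 89 - 18y + y^2 has its minimum $8 at y = 9; price $128 clears that bar, so the firm operates.
MC = 89 - 36y + 3y^2. Setting P = MC and taking the root on the rising branch gives y* = 13.
TR = 128·13 = 1664. TC = 1569 + 312 = 1881. Profit = 1664 − 1881 = -$217.
That loss of $217 beats the $1569 the firm would lose by shutting down; producing recovers $1352 of fixed cost.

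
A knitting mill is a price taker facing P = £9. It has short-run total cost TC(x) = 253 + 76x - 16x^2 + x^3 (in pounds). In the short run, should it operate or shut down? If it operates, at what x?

Shut down

Variable cost is VC = 76x - 16x^2 + x^3, so AVC = VC/x = 76 - 16x + x^2 and MC = dTC/dx = 76 - 32x + 3x^2.
AVC hits its minimum where MC = AVC, at x = 8, giving min AVC = 76 - 16·8 + 8^2 = £12.
With P < min AVC (£9 < £12), every unit sold adds to the loss.
Best response: produce nothing and absorb the £253 fixed cost.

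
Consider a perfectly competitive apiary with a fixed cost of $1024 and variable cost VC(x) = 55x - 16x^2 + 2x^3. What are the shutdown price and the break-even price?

Shutdown price = $23; break-even price = $183

Shutdown price = min AVC. AVC = 55 - 16x + 2x^2, with vertex at x = 4 and minimum $23.
ATC = 1024/x + 55 - 16x + 2x^2. Setting dATC/dx = −1024/x^2 − 16 + 4x = 0 gives x = 8 (since 4·8^3 − 16·8^2 = 1024).
min ATC = 1024/8 + 55 − 16·8 + 2·8^2 = $183. That is the break-even price.
For $23 ≤ P < $183 the firm produces at a loss; below $23 it shuts down.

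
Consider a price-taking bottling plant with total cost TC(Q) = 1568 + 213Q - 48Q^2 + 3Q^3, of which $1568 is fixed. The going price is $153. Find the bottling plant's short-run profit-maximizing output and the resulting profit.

Profit = -$368 at Q = 10

AVC = 213 - 48Q + 3Q^2 has its minimum $21 at Q = 8; price $153 clears that bar, so the firm operates.
MC = 213 - 96Q + 9Q^2. Setting P = MC and taking the root on the rising branch gives Q* = 10.
TR = 153·10 = 1530. TC = 1568 + 330 = 1898. Profit = 1530 − 1898 = -$368.
By producing, the firm covers all variable cost plus $1200 of fixed cost; shutting down would lose the full $1568.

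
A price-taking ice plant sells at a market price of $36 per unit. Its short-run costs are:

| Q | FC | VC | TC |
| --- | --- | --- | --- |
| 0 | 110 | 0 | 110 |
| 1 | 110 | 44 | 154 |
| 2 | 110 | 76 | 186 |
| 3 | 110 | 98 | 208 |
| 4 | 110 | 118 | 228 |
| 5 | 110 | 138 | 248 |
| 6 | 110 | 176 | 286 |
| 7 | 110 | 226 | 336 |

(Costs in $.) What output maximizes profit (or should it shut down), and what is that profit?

Q = 5; profit = -$68

Profit at each row (π = 36Q − TC): Q=0: -110; Q=1: -118; Q=2: -114; Q=3: -100; Q=4: -84; Q=5: -68; Q=6: -70; Q=7: -84.
Profit is maximized at Q = 5. AVC there is 138/5 = $27.60 ≤ P, so producing beats shutting down (which would give -$110).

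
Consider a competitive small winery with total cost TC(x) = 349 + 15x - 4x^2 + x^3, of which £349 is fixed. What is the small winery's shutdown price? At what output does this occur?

£11 per unit, at x = 2

The shutdown price is the minimum of AVC. VC = 15x - 4x^2 + x^3, so AVC = 15 - 4x + x^2.
dAVC/dx = -4 + 2x = 0 gives x = 2. min AVC = 15 - 4·2 + 2^2 = 11.
So the shutdown price is £11.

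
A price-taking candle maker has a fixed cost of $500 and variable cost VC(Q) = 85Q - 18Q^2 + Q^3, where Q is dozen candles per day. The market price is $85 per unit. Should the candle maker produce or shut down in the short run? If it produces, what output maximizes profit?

Produce at Q = 12

From TC, MC = TC'(Q) = 85 - 36Q + 3Q^2 and AVC = VC/Q = 85 - 18Q + Q^2.
AVC hits its minimum where MC = AVC, at Q = 9, giving min AVC = 85 - 18·9 + 9^2 = $4.
Because $85 ≥ $4, revenue can cover variable cost; the firm operates.
Set P = MC: 85 = 85 - 36Q + 3Q^2 → -36Q + 3Q^2 = 0. The roots are Q = 0 and Q = 12; the profit-maximizing output is on the rising part of MC, so Q* = 12.
Check: AVC at Q = 12 is $13 ≤ P, so revenue covers variable cost.
Profit = P·Q − TC = 85·12 − 656 = $364.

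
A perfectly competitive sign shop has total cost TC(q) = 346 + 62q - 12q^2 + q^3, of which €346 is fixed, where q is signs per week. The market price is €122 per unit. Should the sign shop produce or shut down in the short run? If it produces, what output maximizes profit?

Strip out fixed cost: VC = 62q - 12q^2 + q^3. Then AVC = 62 - 12q + q^2 and MC = 62 - 24q + 3q^2.
The AVC parabola has its vertex at q = 12/2 = 6, where AVC = 62 - 12·6 + 6^2 = €26.
Since P = €122 ≥ min AVC = €26, price covers variable cost and the firm should produce.
P = MC gives -60 - 24q + 3q^2 = 0, with roots -2 and 10. Take the larger (rising MC): q* = 10.
Check: AVC at q = 10 is €42 ≤ P, so revenue covers variable cost.
Profit = P·q − TC = 122·10 − 766 = €454.

Produce at q = 10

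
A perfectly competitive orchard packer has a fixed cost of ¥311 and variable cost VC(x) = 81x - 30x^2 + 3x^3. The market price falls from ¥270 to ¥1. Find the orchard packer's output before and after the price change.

MC = 81 - 60x + 9x^2; the shutdown threshold is min AVC = ¥6 (at x = 5).
With P = ¥270 above the shutdown price, P = MC gives x = 9.
At P = ¥1 < min AVC = ¥6, price no longer covers variable cost at any output, so the firm shuts down: x = 0.

Output falls from 9 to 0 (the firm shuts down)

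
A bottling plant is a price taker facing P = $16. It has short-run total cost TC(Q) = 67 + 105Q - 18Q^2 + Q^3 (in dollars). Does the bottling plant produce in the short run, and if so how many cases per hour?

Shut down

From TC, MC = TC'(Q) = 105 - 36Q + 3Q^2 and AVC = VC/Q = 105 - 18Q + Q^2.
AVC hits its minimum where MC = AVC, at Q = 9, giving min AVC = 105 - 18·9 + 9^2 = $24.
With P < min AVC ($16 < $24), every unit sold adds to the loss.
Shutting down limits the loss to fixed cost, $67.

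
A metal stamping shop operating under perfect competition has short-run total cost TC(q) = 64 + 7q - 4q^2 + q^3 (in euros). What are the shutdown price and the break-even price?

AVC = 7 - 4q + q^2; minimized at q = 2, giving min AVC = €3. That is the shutdown price.
ATC = 64/q + 7 - 4q + q^2. Setting dATC/dq = −64/q^2 − 4 + 2q = 0 gives q = 4 (since 2·4^3 − 4·4^2 = 64).
min ATC = 64/4 + 7 − 4·4 + 4^2 = €23. That is the break-even price.
For €3 ≤ P < €23 the firm produces at a loss; below €3 it shuts down.

Shutdown price = €3; break-even price = €23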